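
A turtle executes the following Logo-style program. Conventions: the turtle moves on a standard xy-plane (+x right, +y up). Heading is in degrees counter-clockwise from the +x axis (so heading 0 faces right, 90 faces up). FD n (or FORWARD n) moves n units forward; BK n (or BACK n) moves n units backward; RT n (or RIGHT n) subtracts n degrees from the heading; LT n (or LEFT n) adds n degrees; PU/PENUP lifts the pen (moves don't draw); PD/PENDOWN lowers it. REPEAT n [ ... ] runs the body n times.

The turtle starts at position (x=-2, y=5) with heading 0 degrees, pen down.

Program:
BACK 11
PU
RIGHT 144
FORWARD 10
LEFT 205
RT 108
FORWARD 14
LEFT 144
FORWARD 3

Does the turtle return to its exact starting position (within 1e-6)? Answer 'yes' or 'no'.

Answer: no

Derivation:
Executing turtle program step by step:
Start: pos=(-2,5), heading=0, pen down
BK 11: (-2,5) -> (-13,5) [heading=0, draw]
PU: pen up
RT 144: heading 0 -> 216
FD 10: (-13,5) -> (-21.09,-0.878) [heading=216, move]
LT 205: heading 216 -> 61
RT 108: heading 61 -> 313
FD 14: (-21.09,-0.878) -> (-11.542,-11.117) [heading=313, move]
LT 144: heading 313 -> 97
FD 3: (-11.542,-11.117) -> (-11.908,-8.139) [heading=97, move]
Final: pos=(-11.908,-8.139), heading=97, 1 segment(s) drawn

Start position: (-2, 5)
Final position: (-11.908, -8.139)
Distance = 16.456; >= 1e-6 -> NOT closed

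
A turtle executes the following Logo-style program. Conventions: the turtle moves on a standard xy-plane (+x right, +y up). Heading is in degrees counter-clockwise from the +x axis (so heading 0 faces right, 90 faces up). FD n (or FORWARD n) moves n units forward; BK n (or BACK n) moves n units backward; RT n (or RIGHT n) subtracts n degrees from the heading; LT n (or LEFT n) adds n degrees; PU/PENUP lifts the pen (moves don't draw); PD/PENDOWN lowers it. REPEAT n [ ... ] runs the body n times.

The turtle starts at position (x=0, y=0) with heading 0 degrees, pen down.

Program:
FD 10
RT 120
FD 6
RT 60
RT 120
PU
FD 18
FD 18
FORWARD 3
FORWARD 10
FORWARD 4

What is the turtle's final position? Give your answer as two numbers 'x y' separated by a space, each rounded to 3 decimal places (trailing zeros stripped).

Executing turtle program step by step:
Start: pos=(0,0), heading=0, pen down
FD 10: (0,0) -> (10,0) [heading=0, draw]
RT 120: heading 0 -> 240
FD 6: (10,0) -> (7,-5.196) [heading=240, draw]
RT 60: heading 240 -> 180
RT 120: heading 180 -> 60
PU: pen up
FD 18: (7,-5.196) -> (16,10.392) [heading=60, move]
FD 18: (16,10.392) -> (25,25.981) [heading=60, move]
FD 3: (25,25.981) -> (26.5,28.579) [heading=60, move]
FD 10: (26.5,28.579) -> (31.5,37.239) [heading=60, move]
FD 4: (31.5,37.239) -> (33.5,40.703) [heading=60, move]
Final: pos=(33.5,40.703), heading=60, 2 segment(s) drawn

Answer: 33.5 40.703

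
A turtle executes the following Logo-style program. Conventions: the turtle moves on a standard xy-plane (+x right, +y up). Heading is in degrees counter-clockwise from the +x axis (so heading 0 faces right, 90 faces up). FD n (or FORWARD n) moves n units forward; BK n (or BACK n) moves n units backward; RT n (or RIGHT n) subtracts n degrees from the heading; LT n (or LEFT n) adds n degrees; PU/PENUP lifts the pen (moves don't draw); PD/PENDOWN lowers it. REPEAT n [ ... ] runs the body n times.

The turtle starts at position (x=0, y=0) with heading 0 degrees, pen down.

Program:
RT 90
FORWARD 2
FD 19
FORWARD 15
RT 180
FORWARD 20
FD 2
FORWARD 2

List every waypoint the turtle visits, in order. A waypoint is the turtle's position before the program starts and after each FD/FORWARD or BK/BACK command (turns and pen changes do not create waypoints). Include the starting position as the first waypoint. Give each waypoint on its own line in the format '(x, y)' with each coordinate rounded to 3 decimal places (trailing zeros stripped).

Answer: (0, 0)
(0, -2)
(0, -21)
(0, -36)
(0, -16)
(0, -14)
(0, -12)

Derivation:
Executing turtle program step by step:
Start: pos=(0,0), heading=0, pen down
RT 90: heading 0 -> 270
FD 2: (0,0) -> (0,-2) [heading=270, draw]
FD 19: (0,-2) -> (0,-21) [heading=270, draw]
FD 15: (0,-21) -> (0,-36) [heading=270, draw]
RT 180: heading 270 -> 90
FD 20: (0,-36) -> (0,-16) [heading=90, draw]
FD 2: (0,-16) -> (0,-14) [heading=90, draw]
FD 2: (0,-14) -> (0,-12) [heading=90, draw]
Final: pos=(0,-12), heading=90, 6 segment(s) drawn
Waypoints (7 total):
(0, 0)
(0, -2)
(0, -21)
(0, -36)
(0, -16)
(0, -14)
(0, -12)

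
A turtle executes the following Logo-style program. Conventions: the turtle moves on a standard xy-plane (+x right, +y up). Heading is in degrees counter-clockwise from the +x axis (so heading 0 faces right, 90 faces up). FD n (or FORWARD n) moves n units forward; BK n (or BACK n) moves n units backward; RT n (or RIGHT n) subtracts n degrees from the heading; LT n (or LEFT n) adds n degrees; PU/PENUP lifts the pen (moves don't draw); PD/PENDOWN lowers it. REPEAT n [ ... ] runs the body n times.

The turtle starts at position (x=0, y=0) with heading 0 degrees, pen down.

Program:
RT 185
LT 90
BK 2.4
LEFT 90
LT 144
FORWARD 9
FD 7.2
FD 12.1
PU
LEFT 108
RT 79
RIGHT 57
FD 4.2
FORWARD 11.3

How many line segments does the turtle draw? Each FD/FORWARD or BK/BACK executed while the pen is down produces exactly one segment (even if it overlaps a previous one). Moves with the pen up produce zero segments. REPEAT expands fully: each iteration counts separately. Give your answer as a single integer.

Executing turtle program step by step:
Start: pos=(0,0), heading=0, pen down
RT 185: heading 0 -> 175
LT 90: heading 175 -> 265
BK 2.4: (0,0) -> (0.209,2.391) [heading=265, draw]
LT 90: heading 265 -> 355
LT 144: heading 355 -> 139
FD 9: (0.209,2.391) -> (-6.583,8.295) [heading=139, draw]
FD 7.2: (-6.583,8.295) -> (-12.017,13.019) [heading=139, draw]
FD 12.1: (-12.017,13.019) -> (-21.149,20.957) [heading=139, draw]
PU: pen up
LT 108: heading 139 -> 247
RT 79: heading 247 -> 168
RT 57: heading 168 -> 111
FD 4.2: (-21.149,20.957) -> (-22.654,24.878) [heading=111, move]
FD 11.3: (-22.654,24.878) -> (-26.704,35.428) [heading=111, move]
Final: pos=(-26.704,35.428), heading=111, 4 segment(s) drawn
Segments drawn: 4

Answer: 4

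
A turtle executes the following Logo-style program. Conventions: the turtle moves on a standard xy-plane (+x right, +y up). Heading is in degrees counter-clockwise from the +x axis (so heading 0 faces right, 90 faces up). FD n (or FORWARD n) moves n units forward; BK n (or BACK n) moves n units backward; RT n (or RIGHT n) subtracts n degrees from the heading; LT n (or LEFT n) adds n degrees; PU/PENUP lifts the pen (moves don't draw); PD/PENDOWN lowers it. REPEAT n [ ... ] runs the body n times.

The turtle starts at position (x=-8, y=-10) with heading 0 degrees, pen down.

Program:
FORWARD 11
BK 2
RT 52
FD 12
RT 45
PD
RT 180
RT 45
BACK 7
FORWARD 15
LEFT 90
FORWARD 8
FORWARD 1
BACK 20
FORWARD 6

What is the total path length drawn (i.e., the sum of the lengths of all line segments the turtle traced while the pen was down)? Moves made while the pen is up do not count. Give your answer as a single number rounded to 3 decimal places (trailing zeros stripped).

Executing turtle program step by step:
Start: pos=(-8,-10), heading=0, pen down
FD 11: (-8,-10) -> (3,-10) [heading=0, draw]
BK 2: (3,-10) -> (1,-10) [heading=0, draw]
RT 52: heading 0 -> 308
FD 12: (1,-10) -> (8.388,-19.456) [heading=308, draw]
RT 45: heading 308 -> 263
PD: pen down
RT 180: heading 263 -> 83
RT 45: heading 83 -> 38
BK 7: (8.388,-19.456) -> (2.872,-23.766) [heading=38, draw]
FD 15: (2.872,-23.766) -> (14.692,-14.531) [heading=38, draw]
LT 90: heading 38 -> 128
FD 8: (14.692,-14.531) -> (9.767,-8.227) [heading=128, draw]
FD 1: (9.767,-8.227) -> (9.151,-7.439) [heading=128, draw]
BK 20: (9.151,-7.439) -> (21.464,-23.199) [heading=128, draw]
FD 6: (21.464,-23.199) -> (17.77,-18.471) [heading=128, draw]
Final: pos=(17.77,-18.471), heading=128, 9 segment(s) drawn

Segment lengths:
  seg 1: (-8,-10) -> (3,-10), length = 11
  seg 2: (3,-10) -> (1,-10), length = 2
  seg 3: (1,-10) -> (8.388,-19.456), length = 12
  seg 4: (8.388,-19.456) -> (2.872,-23.766), length = 7
  seg 5: (2.872,-23.766) -> (14.692,-14.531), length = 15
  seg 6: (14.692,-14.531) -> (9.767,-8.227), length = 8
  seg 7: (9.767,-8.227) -> (9.151,-7.439), length = 1
  seg 8: (9.151,-7.439) -> (21.464,-23.199), length = 20
  seg 9: (21.464,-23.199) -> (17.77,-18.471), length = 6
Total = 82

Answer: 82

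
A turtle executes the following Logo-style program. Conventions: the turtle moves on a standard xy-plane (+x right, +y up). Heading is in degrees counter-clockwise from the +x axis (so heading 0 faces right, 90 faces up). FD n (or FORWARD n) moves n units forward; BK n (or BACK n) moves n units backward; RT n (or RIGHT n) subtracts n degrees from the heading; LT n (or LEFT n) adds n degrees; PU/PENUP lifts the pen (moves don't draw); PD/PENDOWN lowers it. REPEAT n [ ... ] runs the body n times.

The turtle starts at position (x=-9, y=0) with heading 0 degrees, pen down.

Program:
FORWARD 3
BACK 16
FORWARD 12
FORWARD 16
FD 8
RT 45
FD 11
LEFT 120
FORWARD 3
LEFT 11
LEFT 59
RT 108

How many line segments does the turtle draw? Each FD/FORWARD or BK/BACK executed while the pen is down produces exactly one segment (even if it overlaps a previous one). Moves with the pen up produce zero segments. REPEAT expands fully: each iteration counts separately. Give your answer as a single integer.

Executing turtle program step by step:
Start: pos=(-9,0), heading=0, pen down
FD 3: (-9,0) -> (-6,0) [heading=0, draw]
BK 16: (-6,0) -> (-22,0) [heading=0, draw]
FD 12: (-22,0) -> (-10,0) [heading=0, draw]
FD 16: (-10,0) -> (6,0) [heading=0, draw]
FD 8: (6,0) -> (14,0) [heading=0, draw]
RT 45: heading 0 -> 315
FD 11: (14,0) -> (21.778,-7.778) [heading=315, draw]
LT 120: heading 315 -> 75
FD 3: (21.778,-7.778) -> (22.555,-4.88) [heading=75, draw]
LT 11: heading 75 -> 86
LT 59: heading 86 -> 145
RT 108: heading 145 -> 37
Final: pos=(22.555,-4.88), heading=37, 7 segment(s) drawn
Segments drawn: 7

Answer: 7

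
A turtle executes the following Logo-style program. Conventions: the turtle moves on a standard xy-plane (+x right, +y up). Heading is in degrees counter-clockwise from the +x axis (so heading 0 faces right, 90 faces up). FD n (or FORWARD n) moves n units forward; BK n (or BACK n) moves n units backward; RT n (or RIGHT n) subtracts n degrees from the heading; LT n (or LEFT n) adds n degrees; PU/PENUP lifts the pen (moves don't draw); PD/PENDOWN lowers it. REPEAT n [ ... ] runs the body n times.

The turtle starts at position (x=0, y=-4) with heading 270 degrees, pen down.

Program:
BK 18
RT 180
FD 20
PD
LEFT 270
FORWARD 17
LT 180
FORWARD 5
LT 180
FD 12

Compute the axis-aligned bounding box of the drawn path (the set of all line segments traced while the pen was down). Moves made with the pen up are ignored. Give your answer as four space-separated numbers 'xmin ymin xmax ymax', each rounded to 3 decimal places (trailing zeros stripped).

Answer: 0 -4 24 34

Derivation:
Executing turtle program step by step:
Start: pos=(0,-4), heading=270, pen down
BK 18: (0,-4) -> (0,14) [heading=270, draw]
RT 180: heading 270 -> 90
FD 20: (0,14) -> (0,34) [heading=90, draw]
PD: pen down
LT 270: heading 90 -> 0
FD 17: (0,34) -> (17,34) [heading=0, draw]
LT 180: heading 0 -> 180
FD 5: (17,34) -> (12,34) [heading=180, draw]
LT 180: heading 180 -> 0
FD 12: (12,34) -> (24,34) [heading=0, draw]
Final: pos=(24,34), heading=0, 5 segment(s) drawn

Segment endpoints: x in {0, 0, 0, 12, 17, 24}, y in {-4, 14, 34, 34, 34}
xmin=0, ymin=-4, xmax=24, ymax=34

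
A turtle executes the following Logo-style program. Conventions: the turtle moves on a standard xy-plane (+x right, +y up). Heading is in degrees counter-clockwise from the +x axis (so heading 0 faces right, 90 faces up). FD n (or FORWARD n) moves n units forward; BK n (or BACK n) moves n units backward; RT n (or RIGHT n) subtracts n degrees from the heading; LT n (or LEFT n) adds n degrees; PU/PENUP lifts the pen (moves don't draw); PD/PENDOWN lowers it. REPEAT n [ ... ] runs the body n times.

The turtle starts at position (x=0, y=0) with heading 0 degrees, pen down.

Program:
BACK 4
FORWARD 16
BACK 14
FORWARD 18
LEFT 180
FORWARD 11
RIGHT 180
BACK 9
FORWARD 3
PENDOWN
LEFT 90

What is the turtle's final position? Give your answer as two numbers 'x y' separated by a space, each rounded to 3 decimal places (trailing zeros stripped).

Answer: -1 0

Derivation:
Executing turtle program step by step:
Start: pos=(0,0), heading=0, pen down
BK 4: (0,0) -> (-4,0) [heading=0, draw]
FD 16: (-4,0) -> (12,0) [heading=0, draw]
BK 14: (12,0) -> (-2,0) [heading=0, draw]
FD 18: (-2,0) -> (16,0) [heading=0, draw]
LT 180: heading 0 -> 180
FD 11: (16,0) -> (5,0) [heading=180, draw]
RT 180: heading 180 -> 0
BK 9: (5,0) -> (-4,0) [heading=0, draw]
FD 3: (-4,0) -> (-1,0) [heading=0, draw]
PD: pen down
LT 90: heading 0 -> 90
Final: pos=(-1,0), heading=90, 7 segment(s) drawn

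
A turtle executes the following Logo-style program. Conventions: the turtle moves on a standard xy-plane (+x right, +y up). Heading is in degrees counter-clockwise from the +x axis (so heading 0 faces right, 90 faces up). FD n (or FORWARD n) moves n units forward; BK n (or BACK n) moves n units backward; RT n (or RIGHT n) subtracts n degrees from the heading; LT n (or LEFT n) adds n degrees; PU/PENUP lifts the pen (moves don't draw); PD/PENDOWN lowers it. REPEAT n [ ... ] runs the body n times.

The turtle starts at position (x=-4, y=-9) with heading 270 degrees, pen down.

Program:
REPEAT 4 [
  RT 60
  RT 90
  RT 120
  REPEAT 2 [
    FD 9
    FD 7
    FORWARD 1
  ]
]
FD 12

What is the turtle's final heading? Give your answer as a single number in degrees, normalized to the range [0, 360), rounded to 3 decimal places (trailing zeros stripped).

Answer: 270

Derivation:
Executing turtle program step by step:
Start: pos=(-4,-9), heading=270, pen down
REPEAT 4 [
  -- iteration 1/4 --
  RT 60: heading 270 -> 210
  RT 90: heading 210 -> 120
  RT 120: heading 120 -> 0
  REPEAT 2 [
    -- iteration 1/2 --
    FD 9: (-4,-9) -> (5,-9) [heading=0, draw]
    FD 7: (5,-9) -> (12,-9) [heading=0, draw]
    FD 1: (12,-9) -> (13,-9) [heading=0, draw]
    -- iteration 2/2 --
    FD 9: (13,-9) -> (22,-9) [heading=0, draw]
    FD 7: (22,-9) -> (29,-9) [heading=0, draw]
    FD 1: (29,-9) -> (30,-9) [heading=0, draw]
  ]
  -- iteration 2/4 --
  RT 60: heading 0 -> 300
  RT 90: heading 300 -> 210
  RT 120: heading 210 -> 90
  REPEAT 2 [
    -- iteration 1/2 --
    FD 9: (30,-9) -> (30,0) [heading=90, draw]
    FD 7: (30,0) -> (30,7) [heading=90, draw]
    FD 1: (30,7) -> (30,8) [heading=90, draw]
    -- iteration 2/2 --
    FD 9: (30,8) -> (30,17) [heading=90, draw]
    FD 7: (30,17) -> (30,24) [heading=90, draw]
    FD 1: (30,24) -> (30,25) [heading=90, draw]
  ]
  -- iteration 3/4 --
  RT 60: heading 90 -> 30
  RT 90: heading 30 -> 300
  RT 120: heading 300 -> 180
  REPEAT 2 [
    -- iteration 1/2 --
    FD 9: (30,25) -> (21,25) [heading=180, draw]
    FD 7: (21,25) -> (14,25) [heading=180, draw]
    FD 1: (14,25) -> (13,25) [heading=180, draw]
    -- iteration 2/2 --
    FD 9: (13,25) -> (4,25) [heading=180, draw]
    FD 7: (4,25) -> (-3,25) [heading=180, draw]
    FD 1: (-3,25) -> (-4,25) [heading=180, draw]
  ]
  -- iteration 4/4 --
  RT 60: heading 180 -> 120
  RT 90: heading 120 -> 30
  RT 120: heading 30 -> 270
  REPEAT 2 [
    -- iteration 1/2 --
    FD 9: (-4,25) -> (-4,16) [heading=270, draw]
    FD 7: (-4,16) -> (-4,9) [heading=270, draw]
    FD 1: (-4,9) -> (-4,8) [heading=270, draw]
    -- iteration 2/2 --
    FD 9: (-4,8) -> (-4,-1) [heading=270, draw]
    FD 7: (-4,-1) -> (-4,-8) [heading=270, draw]
    FD 1: (-4,-8) -> (-4,-9) [heading=270, draw]
  ]
]
FD 12: (-4,-9) -> (-4,-21) [heading=270, draw]
Final: pos=(-4,-21), heading=270, 25 segment(s) drawn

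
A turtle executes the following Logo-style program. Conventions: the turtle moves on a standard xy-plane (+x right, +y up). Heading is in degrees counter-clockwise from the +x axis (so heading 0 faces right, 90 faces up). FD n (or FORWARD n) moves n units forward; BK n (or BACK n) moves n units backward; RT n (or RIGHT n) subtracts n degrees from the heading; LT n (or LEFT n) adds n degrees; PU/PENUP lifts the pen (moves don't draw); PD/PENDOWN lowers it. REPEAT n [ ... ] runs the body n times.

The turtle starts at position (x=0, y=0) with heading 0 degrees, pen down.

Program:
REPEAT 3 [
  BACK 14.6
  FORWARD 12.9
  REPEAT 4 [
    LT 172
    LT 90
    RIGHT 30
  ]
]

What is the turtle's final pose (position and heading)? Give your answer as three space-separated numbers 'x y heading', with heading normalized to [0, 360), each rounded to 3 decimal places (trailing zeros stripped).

Answer: -1.15 -0.611 264

Derivation:
Executing turtle program step by step:
Start: pos=(0,0), heading=0, pen down
REPEAT 3 [
  -- iteration 1/3 --
  BK 14.6: (0,0) -> (-14.6,0) [heading=0, draw]
  FD 12.9: (-14.6,0) -> (-1.7,0) [heading=0, draw]
  REPEAT 4 [
    -- iteration 1/4 --
    LT 172: heading 0 -> 172
    LT 90: heading 172 -> 262
    RT 30: heading 262 -> 232
    -- iteration 2/4 --
    LT 172: heading 232 -> 44
    LT 90: heading 44 -> 134
    RT 30: heading 134 -> 104
    -- iteration 3/4 --
    LT 172: heading 104 -> 276
    LT 90: heading 276 -> 6
    RT 30: heading 6 -> 336
    -- iteration 4/4 --
    LT 172: heading 336 -> 148
    LT 90: heading 148 -> 238
    RT 30: heading 238 -> 208
  ]
  -- iteration 2/3 --
  BK 14.6: (-1.7,0) -> (11.191,6.854) [heading=208, draw]
  FD 12.9: (11.191,6.854) -> (-0.199,0.798) [heading=208, draw]
  REPEAT 4 [
    -- iteration 1/4 --
    LT 172: heading 208 -> 20
    LT 90: heading 20 -> 110
    RT 30: heading 110 -> 80
    -- iteration 2/4 --
    LT 172: heading 80 -> 252
    LT 90: heading 252 -> 342
    RT 30: heading 342 -> 312
    -- iteration 3/4 --
    LT 172: heading 312 -> 124
    LT 90: heading 124 -> 214
    RT 30: heading 214 -> 184
    -- iteration 4/4 --
    LT 172: heading 184 -> 356
    LT 90: heading 356 -> 86
    RT 30: heading 86 -> 56
  ]
  -- iteration 3/3 --
  BK 14.6: (-0.199,0.798) -> (-8.363,-11.306) [heading=56, draw]
  FD 12.9: (-8.363,-11.306) -> (-1.15,-0.611) [heading=56, draw]
  REPEAT 4 [
    -- iteration 1/4 --
    LT 172: heading 56 -> 228
    LT 90: heading 228 -> 318
    RT 30: heading 318 -> 288
    -- iteration 2/4 --
    LT 172: heading 288 -> 100
    LT 90: heading 100 -> 190
    RT 30: heading 190 -> 160
    -- iteration 3/4 --
    LT 172: heading 160 -> 332
    LT 90: heading 332 -> 62
    RT 30: heading 62 -> 32
    -- iteration 4/4 --
    LT 172: heading 32 -> 204
    LT 90: heading 204 -> 294
    RT 30: heading 294 -> 264
  ]
]
Final: pos=(-1.15,-0.611), heading=264, 6 segment(s) drawn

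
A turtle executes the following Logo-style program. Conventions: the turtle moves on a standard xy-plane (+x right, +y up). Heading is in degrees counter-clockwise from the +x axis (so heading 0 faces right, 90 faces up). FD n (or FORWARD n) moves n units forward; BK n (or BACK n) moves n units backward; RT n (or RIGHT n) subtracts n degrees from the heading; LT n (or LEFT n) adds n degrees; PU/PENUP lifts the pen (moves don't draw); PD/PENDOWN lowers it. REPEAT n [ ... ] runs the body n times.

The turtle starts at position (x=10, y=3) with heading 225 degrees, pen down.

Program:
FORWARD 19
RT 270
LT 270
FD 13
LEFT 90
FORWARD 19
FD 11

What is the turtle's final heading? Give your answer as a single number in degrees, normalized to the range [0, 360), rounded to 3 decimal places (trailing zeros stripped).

Answer: 315

Derivation:
Executing turtle program step by step:
Start: pos=(10,3), heading=225, pen down
FD 19: (10,3) -> (-3.435,-10.435) [heading=225, draw]
RT 270: heading 225 -> 315
LT 270: heading 315 -> 225
FD 13: (-3.435,-10.435) -> (-12.627,-19.627) [heading=225, draw]
LT 90: heading 225 -> 315
FD 19: (-12.627,-19.627) -> (0.808,-33.062) [heading=315, draw]
FD 11: (0.808,-33.062) -> (8.586,-40.841) [heading=315, draw]
Final: pos=(8.586,-40.841), heading=315, 4 segment(s) drawn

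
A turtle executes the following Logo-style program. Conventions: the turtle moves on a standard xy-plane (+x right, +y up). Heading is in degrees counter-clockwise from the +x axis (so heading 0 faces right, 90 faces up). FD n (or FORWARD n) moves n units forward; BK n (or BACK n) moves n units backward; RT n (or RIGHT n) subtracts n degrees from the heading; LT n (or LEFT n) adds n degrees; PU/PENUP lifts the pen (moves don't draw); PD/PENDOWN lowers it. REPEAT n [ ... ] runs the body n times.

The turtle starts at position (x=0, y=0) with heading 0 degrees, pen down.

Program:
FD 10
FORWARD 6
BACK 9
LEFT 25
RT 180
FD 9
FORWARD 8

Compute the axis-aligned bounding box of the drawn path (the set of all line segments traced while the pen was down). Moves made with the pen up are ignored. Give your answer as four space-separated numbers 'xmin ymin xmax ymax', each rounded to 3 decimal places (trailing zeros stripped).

Executing turtle program step by step:
Start: pos=(0,0), heading=0, pen down
FD 10: (0,0) -> (10,0) [heading=0, draw]
FD 6: (10,0) -> (16,0) [heading=0, draw]
BK 9: (16,0) -> (7,0) [heading=0, draw]
LT 25: heading 0 -> 25
RT 180: heading 25 -> 205
FD 9: (7,0) -> (-1.157,-3.804) [heading=205, draw]
FD 8: (-1.157,-3.804) -> (-8.407,-7.185) [heading=205, draw]
Final: pos=(-8.407,-7.185), heading=205, 5 segment(s) drawn

Segment endpoints: x in {-8.407, -1.157, 0, 7, 10, 16}, y in {-7.185, -3.804, 0}
xmin=-8.407, ymin=-7.185, xmax=16, ymax=0

Answer: -8.407 -7.185 16 0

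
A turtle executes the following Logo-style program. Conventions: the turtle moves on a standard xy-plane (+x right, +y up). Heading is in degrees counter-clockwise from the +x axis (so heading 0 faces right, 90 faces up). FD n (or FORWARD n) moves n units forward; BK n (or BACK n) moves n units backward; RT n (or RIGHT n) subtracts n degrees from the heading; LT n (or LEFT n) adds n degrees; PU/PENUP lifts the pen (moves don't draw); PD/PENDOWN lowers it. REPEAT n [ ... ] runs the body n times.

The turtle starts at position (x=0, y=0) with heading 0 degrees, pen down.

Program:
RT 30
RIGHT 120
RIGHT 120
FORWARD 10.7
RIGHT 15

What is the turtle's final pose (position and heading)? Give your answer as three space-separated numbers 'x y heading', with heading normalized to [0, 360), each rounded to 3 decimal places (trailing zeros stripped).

Executing turtle program step by step:
Start: pos=(0,0), heading=0, pen down
RT 30: heading 0 -> 330
RT 120: heading 330 -> 210
RT 120: heading 210 -> 90
FD 10.7: (0,0) -> (0,10.7) [heading=90, draw]
RT 15: heading 90 -> 75
Final: pos=(0,10.7), heading=75, 1 segment(s) drawn

Answer: 0 10.7 75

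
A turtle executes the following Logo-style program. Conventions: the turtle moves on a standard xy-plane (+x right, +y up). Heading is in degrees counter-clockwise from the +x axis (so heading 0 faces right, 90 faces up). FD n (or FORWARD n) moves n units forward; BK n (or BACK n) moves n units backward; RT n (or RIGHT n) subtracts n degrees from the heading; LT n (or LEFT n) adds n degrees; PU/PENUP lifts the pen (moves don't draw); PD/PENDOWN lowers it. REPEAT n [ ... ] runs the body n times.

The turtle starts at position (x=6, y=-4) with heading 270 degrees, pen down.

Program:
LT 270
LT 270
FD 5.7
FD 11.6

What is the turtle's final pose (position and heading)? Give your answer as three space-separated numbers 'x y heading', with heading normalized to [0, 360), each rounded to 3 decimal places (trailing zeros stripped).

Answer: 6 13.3 90

Derivation:
Executing turtle program step by step:
Start: pos=(6,-4), heading=270, pen down
LT 270: heading 270 -> 180
LT 270: heading 180 -> 90
FD 5.7: (6,-4) -> (6,1.7) [heading=90, draw]
FD 11.6: (6,1.7) -> (6,13.3) [heading=90, draw]
Final: pos=(6,13.3), heading=90, 2 segment(s) drawn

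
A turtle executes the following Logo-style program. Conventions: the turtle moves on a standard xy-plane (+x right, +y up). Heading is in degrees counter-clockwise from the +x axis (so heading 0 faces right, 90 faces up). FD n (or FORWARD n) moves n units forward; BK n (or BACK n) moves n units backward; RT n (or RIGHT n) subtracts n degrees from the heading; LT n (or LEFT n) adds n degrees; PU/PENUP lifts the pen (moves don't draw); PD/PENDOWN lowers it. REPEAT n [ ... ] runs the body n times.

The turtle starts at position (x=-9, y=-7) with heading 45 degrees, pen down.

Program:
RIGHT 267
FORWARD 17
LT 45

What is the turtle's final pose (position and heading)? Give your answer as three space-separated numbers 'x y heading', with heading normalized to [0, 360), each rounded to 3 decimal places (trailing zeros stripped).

Executing turtle program step by step:
Start: pos=(-9,-7), heading=45, pen down
RT 267: heading 45 -> 138
FD 17: (-9,-7) -> (-21.633,4.375) [heading=138, draw]
LT 45: heading 138 -> 183
Final: pos=(-21.633,4.375), heading=183, 1 segment(s) drawn

Answer: -21.633 4.375 183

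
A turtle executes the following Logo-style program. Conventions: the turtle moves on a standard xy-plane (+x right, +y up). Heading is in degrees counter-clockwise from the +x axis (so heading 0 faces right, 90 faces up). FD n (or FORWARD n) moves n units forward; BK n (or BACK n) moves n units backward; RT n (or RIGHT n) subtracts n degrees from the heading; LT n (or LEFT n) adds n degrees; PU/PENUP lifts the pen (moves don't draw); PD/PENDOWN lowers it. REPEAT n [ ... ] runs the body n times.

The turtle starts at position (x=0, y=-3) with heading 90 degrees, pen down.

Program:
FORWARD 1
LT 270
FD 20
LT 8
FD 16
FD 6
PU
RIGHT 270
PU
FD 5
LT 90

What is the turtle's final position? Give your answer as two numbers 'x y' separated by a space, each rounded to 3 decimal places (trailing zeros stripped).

Executing turtle program step by step:
Start: pos=(0,-3), heading=90, pen down
FD 1: (0,-3) -> (0,-2) [heading=90, draw]
LT 270: heading 90 -> 0
FD 20: (0,-2) -> (20,-2) [heading=0, draw]
LT 8: heading 0 -> 8
FD 16: (20,-2) -> (35.844,0.227) [heading=8, draw]
FD 6: (35.844,0.227) -> (41.786,1.062) [heading=8, draw]
PU: pen up
RT 270: heading 8 -> 98
PU: pen up
FD 5: (41.786,1.062) -> (41.09,6.013) [heading=98, move]
LT 90: heading 98 -> 188
Final: pos=(41.09,6.013), heading=188, 4 segment(s) drawn

Answer: 41.09 6.013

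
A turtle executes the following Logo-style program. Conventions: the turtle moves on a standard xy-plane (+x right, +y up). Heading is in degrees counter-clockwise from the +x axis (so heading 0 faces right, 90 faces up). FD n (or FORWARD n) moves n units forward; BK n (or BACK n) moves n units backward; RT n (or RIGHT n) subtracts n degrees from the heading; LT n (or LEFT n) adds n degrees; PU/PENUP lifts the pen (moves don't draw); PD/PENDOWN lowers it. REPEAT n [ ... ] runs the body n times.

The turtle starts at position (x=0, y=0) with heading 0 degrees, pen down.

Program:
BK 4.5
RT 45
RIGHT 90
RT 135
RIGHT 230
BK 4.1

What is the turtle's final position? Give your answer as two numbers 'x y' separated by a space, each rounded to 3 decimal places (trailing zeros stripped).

Answer: -1.359 2.635

Derivation:
Executing turtle program step by step:
Start: pos=(0,0), heading=0, pen down
BK 4.5: (0,0) -> (-4.5,0) [heading=0, draw]
RT 45: heading 0 -> 315
RT 90: heading 315 -> 225
RT 135: heading 225 -> 90
RT 230: heading 90 -> 220
BK 4.1: (-4.5,0) -> (-1.359,2.635) [heading=220, draw]
Final: pos=(-1.359,2.635), heading=220, 2 segment(s) drawn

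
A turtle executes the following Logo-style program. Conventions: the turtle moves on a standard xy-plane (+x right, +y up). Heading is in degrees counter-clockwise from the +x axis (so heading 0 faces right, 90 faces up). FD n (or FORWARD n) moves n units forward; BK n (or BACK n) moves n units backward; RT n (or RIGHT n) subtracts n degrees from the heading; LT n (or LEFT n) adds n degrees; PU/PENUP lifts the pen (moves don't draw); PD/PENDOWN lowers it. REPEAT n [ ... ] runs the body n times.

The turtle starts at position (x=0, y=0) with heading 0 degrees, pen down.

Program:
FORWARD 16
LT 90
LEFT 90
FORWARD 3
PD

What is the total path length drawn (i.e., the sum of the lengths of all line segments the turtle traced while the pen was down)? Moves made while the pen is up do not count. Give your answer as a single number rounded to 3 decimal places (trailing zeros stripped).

Answer: 19

Derivation:
Executing turtle program step by step:
Start: pos=(0,0), heading=0, pen down
FD 16: (0,0) -> (16,0) [heading=0, draw]
LT 90: heading 0 -> 90
LT 90: heading 90 -> 180
FD 3: (16,0) -> (13,0) [heading=180, draw]
PD: pen down
Final: pos=(13,0), heading=180, 2 segment(s) drawn

Segment lengths:
  seg 1: (0,0) -> (16,0), length = 16
  seg 2: (16,0) -> (13,0), length = 3
Total = 19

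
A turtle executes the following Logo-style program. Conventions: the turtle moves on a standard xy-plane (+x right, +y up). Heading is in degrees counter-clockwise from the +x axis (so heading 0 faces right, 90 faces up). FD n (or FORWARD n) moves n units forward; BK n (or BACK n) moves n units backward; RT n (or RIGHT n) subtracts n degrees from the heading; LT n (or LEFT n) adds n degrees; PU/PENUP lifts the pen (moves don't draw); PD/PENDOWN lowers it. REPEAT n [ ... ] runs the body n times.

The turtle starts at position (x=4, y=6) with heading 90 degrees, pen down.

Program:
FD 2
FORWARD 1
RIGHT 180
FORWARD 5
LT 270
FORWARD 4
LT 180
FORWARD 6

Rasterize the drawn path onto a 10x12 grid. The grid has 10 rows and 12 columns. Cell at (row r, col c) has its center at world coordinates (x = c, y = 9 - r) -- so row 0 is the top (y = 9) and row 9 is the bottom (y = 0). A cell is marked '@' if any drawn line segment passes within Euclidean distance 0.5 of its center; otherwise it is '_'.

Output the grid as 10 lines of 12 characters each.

Segment 0: (4,6) -> (4,8)
Segment 1: (4,8) -> (4,9)
Segment 2: (4,9) -> (4,4)
Segment 3: (4,4) -> (0,4)
Segment 4: (0,4) -> (6,4)

Answer: ____@_______
____@_______
____@_______
____@_______
____@_______
@@@@@@@_____
____________
____________
____________
____________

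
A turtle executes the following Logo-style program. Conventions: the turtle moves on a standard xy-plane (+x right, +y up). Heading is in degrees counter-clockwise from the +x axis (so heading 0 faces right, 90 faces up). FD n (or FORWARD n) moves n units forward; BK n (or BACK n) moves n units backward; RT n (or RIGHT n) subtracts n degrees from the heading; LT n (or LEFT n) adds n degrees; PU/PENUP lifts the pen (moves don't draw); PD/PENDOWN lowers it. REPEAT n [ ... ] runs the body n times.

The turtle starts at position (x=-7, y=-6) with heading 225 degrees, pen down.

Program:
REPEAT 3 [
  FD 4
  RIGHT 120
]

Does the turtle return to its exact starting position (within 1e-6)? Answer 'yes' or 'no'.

Executing turtle program step by step:
Start: pos=(-7,-6), heading=225, pen down
REPEAT 3 [
  -- iteration 1/3 --
  FD 4: (-7,-6) -> (-9.828,-8.828) [heading=225, draw]
  RT 120: heading 225 -> 105
  -- iteration 2/3 --
  FD 4: (-9.828,-8.828) -> (-10.864,-4.965) [heading=105, draw]
  RT 120: heading 105 -> 345
  -- iteration 3/3 --
  FD 4: (-10.864,-4.965) -> (-7,-6) [heading=345, draw]
  RT 120: heading 345 -> 225
]
Final: pos=(-7,-6), heading=225, 3 segment(s) drawn

Start position: (-7, -6)
Final position: (-7, -6)
Distance = 0; < 1e-6 -> CLOSED

Answer: yes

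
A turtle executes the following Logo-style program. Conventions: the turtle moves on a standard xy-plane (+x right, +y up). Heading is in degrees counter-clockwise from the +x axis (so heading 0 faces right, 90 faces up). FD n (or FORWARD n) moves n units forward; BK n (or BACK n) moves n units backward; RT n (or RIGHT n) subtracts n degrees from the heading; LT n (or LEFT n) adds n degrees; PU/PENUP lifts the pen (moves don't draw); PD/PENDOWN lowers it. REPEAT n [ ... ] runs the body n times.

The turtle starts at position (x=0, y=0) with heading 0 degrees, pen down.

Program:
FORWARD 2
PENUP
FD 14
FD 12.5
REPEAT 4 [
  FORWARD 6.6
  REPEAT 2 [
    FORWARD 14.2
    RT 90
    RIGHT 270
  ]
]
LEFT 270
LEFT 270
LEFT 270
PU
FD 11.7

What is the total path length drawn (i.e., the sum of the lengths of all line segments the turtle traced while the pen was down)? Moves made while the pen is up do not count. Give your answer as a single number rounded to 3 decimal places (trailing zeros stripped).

Executing turtle program step by step:
Start: pos=(0,0), heading=0, pen down
FD 2: (0,0) -> (2,0) [heading=0, draw]
PU: pen up
FD 14: (2,0) -> (16,0) [heading=0, move]
FD 12.5: (16,0) -> (28.5,0) [heading=0, move]
REPEAT 4 [
  -- iteration 1/4 --
  FD 6.6: (28.5,0) -> (35.1,0) [heading=0, move]
  REPEAT 2 [
    -- iteration 1/2 --
    FD 14.2: (35.1,0) -> (49.3,0) [heading=0, move]
    RT 90: heading 0 -> 270
    RT 270: heading 270 -> 0
    -- iteration 2/2 --
    FD 14.2: (49.3,0) -> (63.5,0) [heading=0, move]
    RT 90: heading 0 -> 270
    RT 270: heading 270 -> 0
  ]
  -- iteration 2/4 --
  FD 6.6: (63.5,0) -> (70.1,0) [heading=0, move]
  REPEAT 2 [
    -- iteration 1/2 --
    FD 14.2: (70.1,0) -> (84.3,0) [heading=0, move]
    RT 90: heading 0 -> 270
    RT 270: heading 270 -> 0
    -- iteration 2/2 --
    FD 14.2: (84.3,0) -> (98.5,0) [heading=0, move]
    RT 90: heading 0 -> 270
    RT 270: heading 270 -> 0
  ]
  -- iteration 3/4 --
  FD 6.6: (98.5,0) -> (105.1,0) [heading=0, move]
  REPEAT 2 [
    -- iteration 1/2 --
    FD 14.2: (105.1,0) -> (119.3,0) [heading=0, move]
    RT 90: heading 0 -> 270
    RT 270: heading 270 -> 0
    -- iteration 2/2 --
    FD 14.2: (119.3,0) -> (133.5,0) [heading=0, move]
    RT 90: heading 0 -> 270
    RT 270: heading 270 -> 0
  ]
  -- iteration 4/4 --
  FD 6.6: (133.5,0) -> (140.1,0) [heading=0, move]
  REPEAT 2 [
    -- iteration 1/2 --
    FD 14.2: (140.1,0) -> (154.3,0) [heading=0, move]
    RT 90: heading 0 -> 270
    RT 270: heading 270 -> 0
    -- iteration 2/2 --
    FD 14.2: (154.3,0) -> (168.5,0) [heading=0, move]
    RT 90: heading 0 -> 270
    RT 270: heading 270 -> 0
  ]
]
LT 270: heading 0 -> 270
LT 270: heading 270 -> 180
LT 270: heading 180 -> 90
PU: pen up
FD 11.7: (168.5,0) -> (168.5,11.7) [heading=90, move]
Final: pos=(168.5,11.7), heading=90, 1 segment(s) drawn

Segment lengths:
  seg 1: (0,0) -> (2,0), length = 2
Total = 2

Answer: 2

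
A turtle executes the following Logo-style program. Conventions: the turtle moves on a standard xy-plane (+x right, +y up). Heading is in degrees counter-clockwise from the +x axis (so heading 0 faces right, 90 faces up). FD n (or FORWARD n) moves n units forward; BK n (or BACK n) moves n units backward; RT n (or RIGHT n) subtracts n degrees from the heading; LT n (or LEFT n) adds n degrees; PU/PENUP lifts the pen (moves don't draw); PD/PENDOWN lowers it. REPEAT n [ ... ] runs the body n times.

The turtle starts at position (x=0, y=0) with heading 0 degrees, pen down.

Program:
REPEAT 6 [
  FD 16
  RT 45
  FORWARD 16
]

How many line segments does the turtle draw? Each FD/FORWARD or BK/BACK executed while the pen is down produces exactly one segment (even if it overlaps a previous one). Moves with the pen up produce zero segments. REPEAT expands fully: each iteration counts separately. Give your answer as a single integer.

Answer: 12

Derivation:
Executing turtle program step by step:
Start: pos=(0,0), heading=0, pen down
REPEAT 6 [
  -- iteration 1/6 --
  FD 16: (0,0) -> (16,0) [heading=0, draw]
  RT 45: heading 0 -> 315
  FD 16: (16,0) -> (27.314,-11.314) [heading=315, draw]
  -- iteration 2/6 --
  FD 16: (27.314,-11.314) -> (38.627,-22.627) [heading=315, draw]
  RT 45: heading 315 -> 270
  FD 16: (38.627,-22.627) -> (38.627,-38.627) [heading=270, draw]
  -- iteration 3/6 --
  FD 16: (38.627,-38.627) -> (38.627,-54.627) [heading=270, draw]
  RT 45: heading 270 -> 225
  FD 16: (38.627,-54.627) -> (27.314,-65.941) [heading=225, draw]
  -- iteration 4/6 --
  FD 16: (27.314,-65.941) -> (16,-77.255) [heading=225, draw]
  RT 45: heading 225 -> 180
  FD 16: (16,-77.255) -> (0,-77.255) [heading=180, draw]
  -- iteration 5/6 --
  FD 16: (0,-77.255) -> (-16,-77.255) [heading=180, draw]
  RT 45: heading 180 -> 135
  FD 16: (-16,-77.255) -> (-27.314,-65.941) [heading=135, draw]
  -- iteration 6/6 --
  FD 16: (-27.314,-65.941) -> (-38.627,-54.627) [heading=135, draw]
  RT 45: heading 135 -> 90
  FD 16: (-38.627,-54.627) -> (-38.627,-38.627) [heading=90, draw]
]
Final: pos=(-38.627,-38.627), heading=90, 12 segment(s) drawn
Segments drawn: 12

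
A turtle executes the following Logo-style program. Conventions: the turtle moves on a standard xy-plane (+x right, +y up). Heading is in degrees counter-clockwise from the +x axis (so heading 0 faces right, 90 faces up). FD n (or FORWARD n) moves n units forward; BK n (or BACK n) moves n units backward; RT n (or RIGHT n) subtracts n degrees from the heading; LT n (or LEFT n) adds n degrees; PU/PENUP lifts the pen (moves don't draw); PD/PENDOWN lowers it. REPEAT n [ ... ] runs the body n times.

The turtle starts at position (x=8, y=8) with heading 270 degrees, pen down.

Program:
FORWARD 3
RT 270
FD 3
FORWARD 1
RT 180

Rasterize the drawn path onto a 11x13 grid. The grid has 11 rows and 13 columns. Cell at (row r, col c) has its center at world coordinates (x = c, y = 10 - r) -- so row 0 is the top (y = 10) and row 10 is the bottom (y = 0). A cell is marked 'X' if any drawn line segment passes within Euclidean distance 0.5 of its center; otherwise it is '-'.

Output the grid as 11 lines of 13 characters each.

Answer: -------------
-------------
--------X----
--------X----
--------X----
--------XXXXX
-------------
-------------
-------------
-------------
-------------

Derivation:
Segment 0: (8,8) -> (8,5)
Segment 1: (8,5) -> (11,5)
Segment 2: (11,5) -> (12,5)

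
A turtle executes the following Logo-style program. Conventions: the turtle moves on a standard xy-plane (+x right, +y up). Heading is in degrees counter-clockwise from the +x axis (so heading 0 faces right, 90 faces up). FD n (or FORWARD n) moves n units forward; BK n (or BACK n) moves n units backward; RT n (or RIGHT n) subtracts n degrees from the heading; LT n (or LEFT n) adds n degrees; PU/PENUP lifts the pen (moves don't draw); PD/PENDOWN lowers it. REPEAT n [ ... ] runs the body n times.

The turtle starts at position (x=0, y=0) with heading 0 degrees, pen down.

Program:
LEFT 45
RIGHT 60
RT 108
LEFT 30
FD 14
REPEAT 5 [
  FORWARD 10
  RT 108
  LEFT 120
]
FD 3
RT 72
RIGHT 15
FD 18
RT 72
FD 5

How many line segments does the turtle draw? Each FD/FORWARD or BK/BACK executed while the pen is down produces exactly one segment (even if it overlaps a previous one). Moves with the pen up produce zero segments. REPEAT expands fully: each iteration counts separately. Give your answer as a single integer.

Answer: 9

Derivation:
Executing turtle program step by step:
Start: pos=(0,0), heading=0, pen down
LT 45: heading 0 -> 45
RT 60: heading 45 -> 345
RT 108: heading 345 -> 237
LT 30: heading 237 -> 267
FD 14: (0,0) -> (-0.733,-13.981) [heading=267, draw]
REPEAT 5 [
  -- iteration 1/5 --
  FD 10: (-0.733,-13.981) -> (-1.256,-23.967) [heading=267, draw]
  RT 108: heading 267 -> 159
  LT 120: heading 159 -> 279
  -- iteration 2/5 --
  FD 10: (-1.256,-23.967) -> (0.308,-33.844) [heading=279, draw]
  RT 108: heading 279 -> 171
  LT 120: heading 171 -> 291
  -- iteration 3/5 --
  FD 10: (0.308,-33.844) -> (3.892,-43.18) [heading=291, draw]
  RT 108: heading 291 -> 183
  LT 120: heading 183 -> 303
  -- iteration 4/5 --
  FD 10: (3.892,-43.18) -> (9.338,-51.567) [heading=303, draw]
  RT 108: heading 303 -> 195
  LT 120: heading 195 -> 315
  -- iteration 5/5 --
  FD 10: (9.338,-51.567) -> (16.409,-58.638) [heading=315, draw]
  RT 108: heading 315 -> 207
  LT 120: heading 207 -> 327
]
FD 3: (16.409,-58.638) -> (18.925,-60.271) [heading=327, draw]
RT 72: heading 327 -> 255
RT 15: heading 255 -> 240
FD 18: (18.925,-60.271) -> (9.925,-75.86) [heading=240, draw]
RT 72: heading 240 -> 168
FD 5: (9.925,-75.86) -> (5.035,-74.82) [heading=168, draw]
Final: pos=(5.035,-74.82), heading=168, 9 segment(s) drawn
Segments drawn: 9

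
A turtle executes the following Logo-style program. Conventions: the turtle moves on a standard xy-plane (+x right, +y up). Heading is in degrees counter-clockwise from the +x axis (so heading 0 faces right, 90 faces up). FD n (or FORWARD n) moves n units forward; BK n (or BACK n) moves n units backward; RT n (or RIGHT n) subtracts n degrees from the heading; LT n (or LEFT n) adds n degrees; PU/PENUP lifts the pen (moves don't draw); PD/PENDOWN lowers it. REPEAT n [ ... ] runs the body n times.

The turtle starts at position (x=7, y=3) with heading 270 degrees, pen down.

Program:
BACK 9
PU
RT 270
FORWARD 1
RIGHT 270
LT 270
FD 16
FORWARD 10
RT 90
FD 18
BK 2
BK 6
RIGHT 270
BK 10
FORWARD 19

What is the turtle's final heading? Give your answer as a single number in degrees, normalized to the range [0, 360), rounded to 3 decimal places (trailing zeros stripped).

Answer: 0

Derivation:
Executing turtle program step by step:
Start: pos=(7,3), heading=270, pen down
BK 9: (7,3) -> (7,12) [heading=270, draw]
PU: pen up
RT 270: heading 270 -> 0
FD 1: (7,12) -> (8,12) [heading=0, move]
RT 270: heading 0 -> 90
LT 270: heading 90 -> 0
FD 16: (8,12) -> (24,12) [heading=0, move]
FD 10: (24,12) -> (34,12) [heading=0, move]
RT 90: heading 0 -> 270
FD 18: (34,12) -> (34,-6) [heading=270, move]
BK 2: (34,-6) -> (34,-4) [heading=270, move]
BK 6: (34,-4) -> (34,2) [heading=270, move]
RT 270: heading 270 -> 0
BK 10: (34,2) -> (24,2) [heading=0, move]
FD 19: (24,2) -> (43,2) [heading=0, move]
Final: pos=(43,2), heading=0, 1 segment(s) drawn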